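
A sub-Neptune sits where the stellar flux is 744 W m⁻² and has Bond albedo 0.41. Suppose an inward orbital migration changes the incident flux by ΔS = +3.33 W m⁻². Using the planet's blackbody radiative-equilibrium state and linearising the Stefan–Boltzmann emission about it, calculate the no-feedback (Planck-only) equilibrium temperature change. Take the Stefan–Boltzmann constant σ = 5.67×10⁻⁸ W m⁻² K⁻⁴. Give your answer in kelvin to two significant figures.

0.23 K

Reference equilibrium: T_e = [S(1−α)/(4σ)]^(1/4) = 209.7 K.
ΔF = Δ[S(1−α)]/4 = (1−0.41)·+3.33/4 = 0.4912 W m⁻².
Planck response: λ_P = 4σT_e³ = 4·5.67×10⁻⁸·(209.7)³ = 2.093 W m⁻²/K.
Hence the no-feedback warming is ΔF/(4σT_e³) = 0.235 K.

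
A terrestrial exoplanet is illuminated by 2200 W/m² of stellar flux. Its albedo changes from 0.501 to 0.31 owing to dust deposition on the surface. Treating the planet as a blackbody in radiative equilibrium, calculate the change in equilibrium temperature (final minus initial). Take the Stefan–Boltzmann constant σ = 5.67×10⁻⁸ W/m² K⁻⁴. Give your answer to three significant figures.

22.3 K

Initial: T₁ = [S(1−0.501)/(4σ)]^(1/4) = 263.8 K.
With α = 0.31, T₂ = 286.0 K.
Change: 286.0 − 263.8 = 22.26 K.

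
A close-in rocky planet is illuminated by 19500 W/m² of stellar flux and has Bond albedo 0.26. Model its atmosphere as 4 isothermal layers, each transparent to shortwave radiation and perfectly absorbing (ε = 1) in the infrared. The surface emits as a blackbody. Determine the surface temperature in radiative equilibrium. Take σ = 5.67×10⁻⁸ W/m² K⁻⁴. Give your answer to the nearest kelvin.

OLR = S(1−α)/4 = 3608 W/m²; the top layer radiates at T_e = 502.2 K.
For an N-layer opaque stack, T_s⁴ = (N+1)T_e⁴, hence T_s = (5)^(1/4)×502.2 K = 751.0 K.

751 kelvin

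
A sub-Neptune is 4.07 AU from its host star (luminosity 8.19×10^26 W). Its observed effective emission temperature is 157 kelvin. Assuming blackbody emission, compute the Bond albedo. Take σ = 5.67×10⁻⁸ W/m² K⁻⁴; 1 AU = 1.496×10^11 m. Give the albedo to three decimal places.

d = 4.07 × 1.496×10^11 m = 6.089×10^11 m.
Flux at the orbit: S = L/(4πd²) = 8.19×10^26/(4π·(6.09×10^11)²) = 175.8 W/m².
Rearranging the radiative balance, α = 1 − 4σT⁴/S.
4σT⁴ = 4·5.67×10⁻⁸·(157)⁴ = 137.8 W/m².
1−α = 137.8/175.8 = 0.7838, so α = 0.2162.

0.216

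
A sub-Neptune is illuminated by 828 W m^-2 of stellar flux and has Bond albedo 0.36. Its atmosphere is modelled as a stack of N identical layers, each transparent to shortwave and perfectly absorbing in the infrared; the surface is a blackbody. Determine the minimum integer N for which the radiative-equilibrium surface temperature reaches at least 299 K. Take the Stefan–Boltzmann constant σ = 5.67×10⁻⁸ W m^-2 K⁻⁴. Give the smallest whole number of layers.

The effective emission temperature is T_e = [S(1−α)/(4σ)]^¼ = 219.9 K.
T_s = (N+1)^(1/4)·T_e ≥ 299 K requires N+1 ≥ (T_s/T_e)⁴ = (299/219.9)⁴ = 3.421.
So N ≥ 2.421; the smallest integer is N = 3.

3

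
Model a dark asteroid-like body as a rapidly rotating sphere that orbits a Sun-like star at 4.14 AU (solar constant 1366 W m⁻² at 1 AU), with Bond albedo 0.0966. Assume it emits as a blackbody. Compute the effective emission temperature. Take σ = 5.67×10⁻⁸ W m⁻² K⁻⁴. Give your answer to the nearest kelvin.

Flux at the orbit: S = 1366/(4.14)² = 79.70 W m⁻².
Averaging over the sphere, the absorbed flux is S(1−α)/4 = 18.00 W m⁻².
Set σT⁴ = 18.00 → T = (18.00/σ)^(1/4) = 133.5 K.

133 K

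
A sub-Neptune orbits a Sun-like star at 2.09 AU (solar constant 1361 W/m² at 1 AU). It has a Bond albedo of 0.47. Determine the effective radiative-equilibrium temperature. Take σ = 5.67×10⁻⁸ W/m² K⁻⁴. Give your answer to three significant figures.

164 K

Irradiance scales as 1/d², so S = 1361 W/m² × (1/2.09)² = 311.6 W/m².
Absorbed flux (global mean): S(1−α)/4 = 311.6·0.53/4 = 41.28 W/m².
Set σT⁴ = 41.28 → T = (41.28/σ)^(1/4) = 164.3 K.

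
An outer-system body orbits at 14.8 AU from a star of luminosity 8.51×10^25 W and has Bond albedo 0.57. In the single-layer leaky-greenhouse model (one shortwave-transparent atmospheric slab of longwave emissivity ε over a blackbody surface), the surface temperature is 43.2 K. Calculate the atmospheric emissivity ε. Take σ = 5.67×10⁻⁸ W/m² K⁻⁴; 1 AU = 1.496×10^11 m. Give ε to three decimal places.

Orbital distance: d = 14.8 AU = 2.214×10^12 m.
S = L/(4πd²) = 1.381 W/m².
TOA balance gives T_e = 40.23 K.
T_s⁴ = T_e⁴·2/(2−ε) → ε = 2 − 2(T_e/T_s)⁴ = 2 − 2·(40.23/43.2)⁴ = 0.4960.

0.496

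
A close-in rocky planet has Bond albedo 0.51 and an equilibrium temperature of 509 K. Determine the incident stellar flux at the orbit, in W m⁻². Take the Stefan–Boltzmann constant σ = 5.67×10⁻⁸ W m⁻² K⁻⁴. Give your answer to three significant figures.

31100 W m⁻²

From S(1−α)/4 = σT⁴: S = 4σT⁴/(1−α).
σT⁴ = 5.67×10⁻⁸·(509)⁴ = 3806 W m⁻².
S = 4·3806/0.49 = 31070 W m⁻².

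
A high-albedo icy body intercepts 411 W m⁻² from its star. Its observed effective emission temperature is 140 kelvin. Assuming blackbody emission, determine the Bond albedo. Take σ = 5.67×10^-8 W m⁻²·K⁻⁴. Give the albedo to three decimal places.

From σT⁴ = S(1−α)/4 we invert for α: 1−α = 4σT⁴/S.
σT⁴ = 21.78 W m⁻², so 4σT⁴ = 87.13 W m⁻².
Hence α = 1 − 87.13/411.0 = 0.7880.

0.788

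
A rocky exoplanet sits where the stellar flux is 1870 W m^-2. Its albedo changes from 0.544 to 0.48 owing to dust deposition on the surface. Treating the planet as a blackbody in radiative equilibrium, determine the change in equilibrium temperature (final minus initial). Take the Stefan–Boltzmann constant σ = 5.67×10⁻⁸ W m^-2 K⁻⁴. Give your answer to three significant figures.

With α = 0.544, T₁ = 247.6 K.
Final:   T₂ = [S(1−0.48)/(4σ)]^(1/4) = 255.9 K.
ΔT = T₂ − T₁ = 8.265 K.

8.27 kelvin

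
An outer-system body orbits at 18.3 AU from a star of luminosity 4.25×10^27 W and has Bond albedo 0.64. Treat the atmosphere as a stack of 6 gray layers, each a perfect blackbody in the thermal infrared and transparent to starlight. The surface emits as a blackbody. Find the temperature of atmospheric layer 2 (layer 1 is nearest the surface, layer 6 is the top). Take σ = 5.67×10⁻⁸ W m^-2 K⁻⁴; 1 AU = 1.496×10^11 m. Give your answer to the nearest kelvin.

Orbital distance: d = 18.3 AU = 2.738×10^12 m.
Flux at the orbit: S = L/(4πd²) = 4.25×10^27/(4π·(2.74×10^12)²) = 45.12 W m^-2.
Top-of-atmosphere balance: σT_e⁴ = S(1−α)/4 = 4.061 W m^-2 → T_e = 92.00 K.
The net upward flux σT_e⁴ is constant between every pair of levels, so T_k⁴ = (N+1−k)T_e⁴.
With k = 2: T_2 = (6+1−2)^¼·92.00 K = 137.6 K.

138 K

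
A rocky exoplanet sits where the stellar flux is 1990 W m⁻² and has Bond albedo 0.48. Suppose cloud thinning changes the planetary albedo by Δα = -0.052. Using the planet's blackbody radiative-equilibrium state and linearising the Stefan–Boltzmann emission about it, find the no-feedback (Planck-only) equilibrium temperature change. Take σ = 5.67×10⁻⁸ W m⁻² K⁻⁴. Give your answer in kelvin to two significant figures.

Reference equilibrium: T_e = [S(1−α)/(4σ)]^(1/4) = 259.9 K.
TOA radiative forcing: ΔF = −S·Δα/4 = −1990·(-0.052)/4 = 25.87 W m⁻².
Planck response: λ_P = 4σT_e³ = 4·5.67×10⁻⁸·(259.9)³ = 3.982 W m⁻²/K.
ΔT₀ = ΔF/λ_P = 25.87/3.982 = 6.50 K.

6.5 kelvin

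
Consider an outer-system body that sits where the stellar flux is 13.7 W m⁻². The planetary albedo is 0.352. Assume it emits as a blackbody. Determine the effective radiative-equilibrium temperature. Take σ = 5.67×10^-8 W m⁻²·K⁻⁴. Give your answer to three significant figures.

79.1 K

Absorbed flux (global mean): S(1−α)/4 = 13.70·0.648/4 = 2.219 W m⁻².
Set σT⁴ = 2.219 → T = (2.219/σ)^(1/4) = 79.10 K.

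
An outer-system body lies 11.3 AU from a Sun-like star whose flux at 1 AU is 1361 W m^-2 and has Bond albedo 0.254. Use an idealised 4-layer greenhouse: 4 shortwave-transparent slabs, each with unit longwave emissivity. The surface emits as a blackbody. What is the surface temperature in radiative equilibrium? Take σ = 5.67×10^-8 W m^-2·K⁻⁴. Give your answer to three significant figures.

115 K

Flux at the orbit: S = 1361/(11.3)² = 10.66 W m^-2.
Top-of-atmosphere balance: σT_e⁴ = S(1−α)/4 = 1.988 W m^-2 → T_e = 76.95 K.
With N = 4 opaque layers, T_s = (N+1)^(1/4)·T_e = 5^(1/4)·76.95 = 115.1 K.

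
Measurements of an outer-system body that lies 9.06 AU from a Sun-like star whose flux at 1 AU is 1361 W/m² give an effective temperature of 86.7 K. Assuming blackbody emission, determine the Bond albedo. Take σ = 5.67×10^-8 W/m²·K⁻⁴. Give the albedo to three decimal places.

Irradiance scales as 1/d², so S = 1361 W/m² × (1/9.06)² = 16.58 W/m².
Rearranging the radiative balance, α = 1 − 4σT⁴/S.
σT⁴ = 3.204 W/m², so 4σT⁴ = 12.82 W/m².
1−α = 12.82/16.58 = 0.7729, so α = 0.2271.

0.227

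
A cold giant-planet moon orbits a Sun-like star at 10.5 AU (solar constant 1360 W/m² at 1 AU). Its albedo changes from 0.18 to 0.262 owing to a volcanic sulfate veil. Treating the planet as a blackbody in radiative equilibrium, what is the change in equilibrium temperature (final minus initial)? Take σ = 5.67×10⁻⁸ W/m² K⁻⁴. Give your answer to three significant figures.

-2.12 K

Irradiance scales as 1/d², so S = 1360 W/m² × (1/10.5)² = 12.34 W/m².
With α = 0.18, T₁ = 81.72 K.
After:  T₂ = [12.34·0.738/(4σ)]^(1/4) = 79.60 K.
ΔT = T₂ − T₁ = -2.124 K.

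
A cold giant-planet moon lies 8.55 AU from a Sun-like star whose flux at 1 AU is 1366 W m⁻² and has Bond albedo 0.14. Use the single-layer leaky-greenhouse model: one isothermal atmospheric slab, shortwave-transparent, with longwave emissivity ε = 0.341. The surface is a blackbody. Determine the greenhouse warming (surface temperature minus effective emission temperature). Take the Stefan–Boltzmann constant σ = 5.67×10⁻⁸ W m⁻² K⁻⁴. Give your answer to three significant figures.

4.39 kelvin

Flux at the orbit: S = 1366/(8.55)² = 18.69 W m⁻².
The planet radiates to space at T_e = [S(1−α)/(4σ)]^(1/4) = 91.75 K.
The surface balance (absorbed SW + ε·downward IR = σT_s⁴) with T_a⁴ = T_s⁴/2 reduces to T_s = T_e·[2/(2−ε)]^¼ = 96.14 K.
Greenhouse warming: T_s − T_e = 4.389 K.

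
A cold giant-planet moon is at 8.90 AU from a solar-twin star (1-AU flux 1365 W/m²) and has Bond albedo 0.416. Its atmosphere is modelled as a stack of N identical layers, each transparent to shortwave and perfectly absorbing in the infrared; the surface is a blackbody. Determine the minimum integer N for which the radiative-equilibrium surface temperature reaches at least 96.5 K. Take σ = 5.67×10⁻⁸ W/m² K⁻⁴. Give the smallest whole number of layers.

1

Irradiance scales as 1/d², so S = 1365 W/m² × (1/8.90)² = 17.23 W/m².
The effective emission temperature is T_e = [S(1−α)/(4σ)]^¼ = 81.62 K.
Need (N+1)T_e⁴ ≥ T_s⁴, i.e. N+1 ≥ (96.5/81.62)⁴ = 1.954.
So N ≥ 0.954; the smallest integer is N = 1.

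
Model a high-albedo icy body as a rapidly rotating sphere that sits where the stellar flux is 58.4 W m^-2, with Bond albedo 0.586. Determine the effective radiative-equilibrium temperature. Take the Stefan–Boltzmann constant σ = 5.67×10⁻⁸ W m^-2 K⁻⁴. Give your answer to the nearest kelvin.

102 K

The planet absorbs (1−α)S over its disc πR² and re-emits over 4πR², so the mean absorbed flux is (1−0.586)·58.40/4 = 6.044 W m^-2.
In equilibrium σT⁴ equals this, so T = 101.6 K.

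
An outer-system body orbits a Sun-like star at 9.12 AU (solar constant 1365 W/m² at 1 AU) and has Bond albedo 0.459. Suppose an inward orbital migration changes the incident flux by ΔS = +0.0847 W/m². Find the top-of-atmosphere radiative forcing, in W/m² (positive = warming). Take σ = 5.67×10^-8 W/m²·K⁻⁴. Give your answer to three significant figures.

0.0115 W/m²

Flux at the orbit: S = 1365/(9.12)² = 16.41 W/m².
TOA radiative forcing: ΔF = (1−α)ΔS/4 = 0.541·(+0.0847)/4 = 0.01146 W/m².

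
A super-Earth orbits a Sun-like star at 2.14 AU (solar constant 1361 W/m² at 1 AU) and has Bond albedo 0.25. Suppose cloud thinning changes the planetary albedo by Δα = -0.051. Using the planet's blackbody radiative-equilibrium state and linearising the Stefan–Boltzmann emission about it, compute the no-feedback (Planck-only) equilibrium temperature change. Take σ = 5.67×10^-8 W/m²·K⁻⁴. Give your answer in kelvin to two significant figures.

By the inverse-square law, S = 1361/2.14² = 297.2 W/m².
Unperturbed T_e = [297.2·(1−0.25)/(4σ)]^¼ = 177.1 K.
ΔF = −(S/4)Δα = −(297.2/4)×(-0.051) = 3.789 W/m².
The Planck feedback parameter is 4σT_e³ = 1.259 W/m²/K.
So ΔT₀ = 3.789/1.259 = 3.01 K.

3.0 kelvin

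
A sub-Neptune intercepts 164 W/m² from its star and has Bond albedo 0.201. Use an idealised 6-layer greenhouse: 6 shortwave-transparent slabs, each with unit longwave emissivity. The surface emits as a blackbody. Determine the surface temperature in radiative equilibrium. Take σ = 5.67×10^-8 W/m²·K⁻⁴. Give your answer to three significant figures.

252 K

The effective emission temperature is T_e = [S(1−α)/(4σ)]^¼ = 155.0 K.
Layer-by-layer balance gives σT_s⁴ = (N+1)σT_e⁴, so T_s = 7^¼·155.0 = 252.2 K.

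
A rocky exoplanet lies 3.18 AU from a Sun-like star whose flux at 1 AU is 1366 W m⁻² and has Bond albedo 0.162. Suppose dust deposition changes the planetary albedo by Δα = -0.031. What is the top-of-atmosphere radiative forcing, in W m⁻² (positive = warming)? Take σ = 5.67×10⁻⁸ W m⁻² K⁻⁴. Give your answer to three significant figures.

By the inverse-square law, S = 1366/3.18² = 135.1 W m⁻².
ΔF = −(S/4)Δα = −(135.1/4)×(-0.031) = 1.047 W m⁻².

1.05 W m⁻²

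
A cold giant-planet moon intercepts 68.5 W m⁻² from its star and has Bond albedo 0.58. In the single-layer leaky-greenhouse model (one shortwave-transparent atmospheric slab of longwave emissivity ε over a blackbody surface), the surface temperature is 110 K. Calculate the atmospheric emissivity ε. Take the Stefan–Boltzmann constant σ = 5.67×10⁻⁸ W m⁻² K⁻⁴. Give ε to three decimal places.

0.267

Effective temperature: T_e = [S(1−α)/(4σ)]^(1/4) = 106.1 K.
Since (2−ε)/2 = (T_e/T_s)⁴ = 0.8664, ε = 0.2672.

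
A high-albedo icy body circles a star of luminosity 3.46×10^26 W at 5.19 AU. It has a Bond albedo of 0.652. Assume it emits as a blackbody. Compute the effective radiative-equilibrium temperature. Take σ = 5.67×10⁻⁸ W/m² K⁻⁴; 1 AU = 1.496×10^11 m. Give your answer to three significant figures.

91.5 K

d = 5.19 × 1.496×10^11 m = 7.764×10^11 m.
Spreading L over a sphere of radius d: S = 3.46×10^26/(4π·7.76×10^11²) = 45.67 W/m².
The planet absorbs (1−α)S over its disc πR² and re-emits over 4πR², so the mean absorbed flux is (1−0.652)·45.67/4 = 3.974 W/m².
Balancing against σT⁴: T = (3.974/5.67×10⁻⁸)^(1/4) = 91.50 K.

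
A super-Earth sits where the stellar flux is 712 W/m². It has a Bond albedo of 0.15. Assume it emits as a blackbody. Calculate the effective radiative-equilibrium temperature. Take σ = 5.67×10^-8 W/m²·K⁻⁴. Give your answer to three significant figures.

227 kelvin

The planet absorbs (1−α)S over its disc πR² and re-emits over 4πR², so the mean absorbed flux is (1−0.15)·712.0/4 = 151.3 W/m².
Set σT⁴ = 151.3 → T = (151.3/σ)^(1/4) = 227.3 K.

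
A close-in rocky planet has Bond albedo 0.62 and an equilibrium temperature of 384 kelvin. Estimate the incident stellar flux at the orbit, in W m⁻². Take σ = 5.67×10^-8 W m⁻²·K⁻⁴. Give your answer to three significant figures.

Invert the energy balance for S: S = 4σT⁴/(1−α).
σT⁴ = 5.67×10⁻⁸·(384)⁴ = 1233 W m⁻².
S = 4·1233/0.38 = 12980 W m⁻².

13000 W m⁻²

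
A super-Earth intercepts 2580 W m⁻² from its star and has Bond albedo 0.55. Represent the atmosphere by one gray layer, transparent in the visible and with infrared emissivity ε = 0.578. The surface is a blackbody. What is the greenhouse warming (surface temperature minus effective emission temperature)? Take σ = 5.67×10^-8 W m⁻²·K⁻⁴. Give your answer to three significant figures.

23.8 kelvin

Effective emission temperature (TOA balance): σT_e⁴ = S(1−α)/4 = 290.2 W m⁻² → T_e = 267.5 K.
For a single slab of emissivity ε, T_s⁴ = 2T_e⁴/(2−ε); thus T_s = 267.5·(1.406)^(1/4) = 291.3 K.
The atmosphere warms the surface by 23.81 K.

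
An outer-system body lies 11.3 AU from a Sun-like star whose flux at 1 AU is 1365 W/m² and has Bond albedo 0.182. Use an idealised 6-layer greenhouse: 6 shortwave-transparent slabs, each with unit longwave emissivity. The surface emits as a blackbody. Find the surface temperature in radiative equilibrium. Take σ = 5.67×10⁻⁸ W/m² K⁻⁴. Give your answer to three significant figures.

By the inverse-square law, S = 1365/11.3² = 10.69 W/m².
The effective emission temperature is T_e = [S(1−α)/(4σ)]^¼ = 78.80 K.
For an N-layer opaque stack, T_s⁴ = (N+1)T_e⁴, hence T_s = (7)^(1/4)×78.80 K = 128.2 K.

128 kelvin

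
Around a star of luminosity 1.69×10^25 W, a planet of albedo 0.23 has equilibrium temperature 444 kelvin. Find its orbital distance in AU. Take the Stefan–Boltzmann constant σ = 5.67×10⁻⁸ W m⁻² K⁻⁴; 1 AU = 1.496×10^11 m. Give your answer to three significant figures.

0.0725 AU

Energy balance gives S = 4σT⁴/(1−α) = 11450 W m⁻².
From L = 4πd²S, d = √(1.69×10^25/(4π·11450)) = 1.084×10^10 m = 0.07245 AU.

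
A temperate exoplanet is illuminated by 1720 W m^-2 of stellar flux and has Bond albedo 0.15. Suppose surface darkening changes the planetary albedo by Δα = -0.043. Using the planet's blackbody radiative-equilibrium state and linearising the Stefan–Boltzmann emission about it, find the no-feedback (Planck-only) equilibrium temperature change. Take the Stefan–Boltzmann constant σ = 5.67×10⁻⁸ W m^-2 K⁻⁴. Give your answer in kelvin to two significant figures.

Unperturbed T_e = [1720·(1−0.15)/(4σ)]^¼ = 283.4 K.
TOA radiative forcing: ΔF = −S·Δα/4 = −1720·(-0.043)/4 = 18.49 W m^-2.
Planck response: λ_P = 4σT_e³ = 4·5.67×10⁻⁸·(283.4)³ = 5.160 W m^-2/K.
Hence the no-feedback warming is ΔF/(4σT_e³) = 3.58 K.

3.6 kelvin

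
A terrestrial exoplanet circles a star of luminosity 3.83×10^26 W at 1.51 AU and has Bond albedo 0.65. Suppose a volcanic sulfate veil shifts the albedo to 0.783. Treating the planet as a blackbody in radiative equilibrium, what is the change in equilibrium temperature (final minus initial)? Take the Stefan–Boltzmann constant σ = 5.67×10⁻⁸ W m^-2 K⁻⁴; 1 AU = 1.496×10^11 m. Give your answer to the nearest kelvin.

Orbital distance: d = 1.51 AU = 2.259×10^11 m.
Spreading L over a sphere of radius d: S = 3.83×10^26/(4π·2.26×10^11²) = 597.3 W m^-2.
With α = 0.65, T₁ = 174.2 K.
Final:   T₂ = [S(1−0.783)/(4σ)]^(1/4) = 154.6 K.
ΔT = T₂ − T₁ = -19.63 K.

-20 K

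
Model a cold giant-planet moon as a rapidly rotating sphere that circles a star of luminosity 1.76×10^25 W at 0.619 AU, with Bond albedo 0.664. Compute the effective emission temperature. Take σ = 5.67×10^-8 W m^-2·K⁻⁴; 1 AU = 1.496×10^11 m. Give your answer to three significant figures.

Orbital distance: d = 0.619 AU = 9.260×10^10 m.
S = L/(4πd²) = 163.3 W m^-2.
Absorbed flux (global mean): S(1−α)/4 = 163.3·0.336/4 = 13.72 W m^-2.
Set σT⁴ = 13.72 → T = (13.72/σ)^(1/4) = 124.7 K.

125 kelvin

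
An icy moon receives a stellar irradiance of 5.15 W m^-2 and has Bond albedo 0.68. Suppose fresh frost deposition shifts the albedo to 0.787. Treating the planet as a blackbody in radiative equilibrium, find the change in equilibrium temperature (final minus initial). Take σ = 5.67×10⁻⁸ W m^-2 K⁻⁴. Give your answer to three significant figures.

-5.02 K

With α = 0.68, T₁ = 51.92 K.
After:  T₂ = [5.150·0.213/(4σ)]^(1/4) = 46.90 K.
Change: 46.90 − 51.92 = -5.023 K.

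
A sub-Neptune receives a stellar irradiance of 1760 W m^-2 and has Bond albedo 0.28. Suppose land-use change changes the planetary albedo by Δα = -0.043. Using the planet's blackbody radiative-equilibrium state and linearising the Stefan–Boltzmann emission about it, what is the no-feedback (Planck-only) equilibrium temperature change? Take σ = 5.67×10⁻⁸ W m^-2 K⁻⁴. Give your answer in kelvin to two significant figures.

4.1 kelvin

Unperturbed T_e = [1760·(1−0.28)/(4σ)]^¼ = 273.4 K.
ΔF = −(S/4)Δα = −(1760/4)×(-0.043) = 18.92 W m^-2.
Planck response: λ_P = 4σT_e³ = 4·5.67×10⁻⁸·(273.4)³ = 4.635 W m^-2/K.
So ΔT₀ = 18.92/4.635 = 4.08 K.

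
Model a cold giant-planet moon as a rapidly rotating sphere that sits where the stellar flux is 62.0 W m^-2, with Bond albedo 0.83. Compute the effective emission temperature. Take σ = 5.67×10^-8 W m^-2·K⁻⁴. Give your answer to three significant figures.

Absorbed flux (global mean): S(1−α)/4 = 62.00·0.17/4 = 2.635 W m^-2.
Balancing against σT⁴: T = (2.635/5.67×10⁻⁸)^(1/4) = 82.57 K.

82.6 kelvin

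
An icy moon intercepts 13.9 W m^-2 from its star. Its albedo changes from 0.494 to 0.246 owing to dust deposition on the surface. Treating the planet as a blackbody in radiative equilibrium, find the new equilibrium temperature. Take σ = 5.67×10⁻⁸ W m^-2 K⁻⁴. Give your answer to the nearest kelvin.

New equilibrium: T₂ = [(1−0.246)·13.90/(4σ)]^(1/4) = 82.45 K.

82 K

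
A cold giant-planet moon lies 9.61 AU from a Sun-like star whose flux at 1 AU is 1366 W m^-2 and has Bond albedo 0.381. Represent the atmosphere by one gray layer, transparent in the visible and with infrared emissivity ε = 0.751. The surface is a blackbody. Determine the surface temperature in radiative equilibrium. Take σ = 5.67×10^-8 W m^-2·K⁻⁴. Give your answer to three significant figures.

89.7 K

By the inverse-square law, S = 1366/9.61² = 14.79 W m^-2.
At the top of the atmosphere, σT_e⁴ = S(1−α)/4 = 2.289 W m^-2, giving T_e = 79.71 K.
The surface balance (absorbed SW + ε·downward IR = σT_s⁴) with T_a⁴ = T_s⁴/2 reduces to T_s = T_e·[2/(2−ε)]^¼ = 89.67 K.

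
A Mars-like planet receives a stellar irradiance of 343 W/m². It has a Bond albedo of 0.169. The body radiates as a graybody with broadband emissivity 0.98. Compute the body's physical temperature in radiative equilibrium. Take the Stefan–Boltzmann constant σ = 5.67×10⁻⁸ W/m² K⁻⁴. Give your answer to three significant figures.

The planet absorbs (1−α)S over its disc πR² and re-emits over 4πR², so the mean absorbed flux is (1−0.169)·343.0/4 = 71.26 W/m².
Equating to εσT⁴ with ε = 0.98: T = (71.26/0.98σ)^(1/4) = 189.2 K.

189 K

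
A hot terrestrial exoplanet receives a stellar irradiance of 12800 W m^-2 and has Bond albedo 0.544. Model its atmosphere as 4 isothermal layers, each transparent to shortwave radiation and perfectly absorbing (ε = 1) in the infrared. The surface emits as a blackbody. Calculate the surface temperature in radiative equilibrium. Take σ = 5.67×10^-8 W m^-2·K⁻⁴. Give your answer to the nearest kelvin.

The effective emission temperature is T_e = [S(1−α)/(4σ)]^¼ = 400.5 K.
With N = 4 opaque layers, T_s = (N+1)^(1/4)·T_e = 5^(1/4)·400.5 = 598.9 K.

599 K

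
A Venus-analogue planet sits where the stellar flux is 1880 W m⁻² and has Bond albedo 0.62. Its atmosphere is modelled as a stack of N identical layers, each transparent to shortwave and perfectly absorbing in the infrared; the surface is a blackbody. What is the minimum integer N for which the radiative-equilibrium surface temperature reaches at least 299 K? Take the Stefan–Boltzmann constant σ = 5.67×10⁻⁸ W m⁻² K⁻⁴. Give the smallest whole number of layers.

Top-of-atmosphere balance: σT_e⁴ = S(1−α)/4 = 178.6 W m⁻² → T_e = 236.9 K.
Need (N+1)T_e⁴ ≥ T_s⁴, i.e. N+1 ≥ (299/236.9)⁴ = 2.537.
Rounding up, N = 2.

2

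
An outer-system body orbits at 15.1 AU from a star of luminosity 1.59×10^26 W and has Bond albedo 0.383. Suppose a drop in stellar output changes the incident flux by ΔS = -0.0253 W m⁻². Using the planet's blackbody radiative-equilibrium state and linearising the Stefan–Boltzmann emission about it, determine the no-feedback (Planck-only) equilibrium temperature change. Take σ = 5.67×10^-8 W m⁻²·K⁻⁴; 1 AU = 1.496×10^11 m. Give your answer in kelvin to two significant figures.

-0.13 kelvin

d = 15.1 × 1.496×10^11 m = 2.259×10^12 m.
Flux at the orbit: S = L/(4πd²) = 1.59×10^26/(4π·(2.26×10^12)²) = 2.480 W m⁻².
Unperturbed T_e = [2.480·(1−0.383)/(4σ)]^¼ = 50.96 K.
TOA radiative forcing: ΔF = (1−α)ΔS/4 = 0.617·(-0.0253)/4 = -0.003903 W m⁻².
Planck response: λ_P = 4σT_e³ = 4·5.67×10⁻⁸·(50.96)³ = 0.03002 W m⁻²/K.
ΔT₀ = ΔF/λ_P = -0.003903/0.03002 = -0.130 K.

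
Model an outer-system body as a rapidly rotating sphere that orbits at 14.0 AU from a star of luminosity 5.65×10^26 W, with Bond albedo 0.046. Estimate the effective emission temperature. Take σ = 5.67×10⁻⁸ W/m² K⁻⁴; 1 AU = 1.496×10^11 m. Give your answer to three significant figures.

81.0 K

Orbital distance: d = 14.0 AU = 2.094×10^12 m.
Spreading L over a sphere of radius d: S = 5.65×10^26/(4π·2.09×10^12²) = 10.25 W/m².
The planet absorbs (1−α)S over its disc πR² and re-emits over 4πR², so the mean absorbed flux is (1−0.046)·10.25/4 = 2.445 W/m².
Balancing against σT⁴: T = (2.445/5.67×10⁻⁸)^(1/4) = 81.03 K.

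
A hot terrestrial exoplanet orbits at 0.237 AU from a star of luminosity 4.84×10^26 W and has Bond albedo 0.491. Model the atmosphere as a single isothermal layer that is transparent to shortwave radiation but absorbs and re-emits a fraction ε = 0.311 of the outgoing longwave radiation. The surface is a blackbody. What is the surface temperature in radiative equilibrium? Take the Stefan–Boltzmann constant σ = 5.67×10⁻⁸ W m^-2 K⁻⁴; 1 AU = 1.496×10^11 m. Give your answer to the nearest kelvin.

Orbital distance: d = 0.237 AU = 3.546×10^10 m.
Flux at the orbit: S = L/(4πd²) = 4.84×10^26/(4π·(3.55×10^10)²) = 30640 W m^-2.
The planet radiates to space at T_e = [S(1−α)/(4σ)]^(1/4) = 512.1 K.
The surface balance (absorbed SW + ε·downward IR = σT_s⁴) with T_a⁴ = T_s⁴/2 reduces to T_s = T_e·[2/(2−ε)]^¼ = 534.2 K.

534 kelvin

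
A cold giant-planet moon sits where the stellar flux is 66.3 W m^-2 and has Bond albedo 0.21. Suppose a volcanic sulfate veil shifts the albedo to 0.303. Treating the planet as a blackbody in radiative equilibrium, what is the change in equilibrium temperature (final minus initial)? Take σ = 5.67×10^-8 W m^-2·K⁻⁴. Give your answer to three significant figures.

-3.80 K

Initial: T₁ = [S(1−0.21)/(4σ)]^(1/4) = 123.3 K.
With α = 0.303, T₂ = 119.5 K.
ΔT = T₂ − T₁ = -3.800 K.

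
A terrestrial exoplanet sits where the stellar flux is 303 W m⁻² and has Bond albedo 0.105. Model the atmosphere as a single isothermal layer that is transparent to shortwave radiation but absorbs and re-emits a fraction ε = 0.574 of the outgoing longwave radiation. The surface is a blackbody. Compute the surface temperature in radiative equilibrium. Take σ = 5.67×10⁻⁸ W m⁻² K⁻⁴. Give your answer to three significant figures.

202 K

At the top of the atmosphere, σT_e⁴ = S(1−α)/4 = 67.80 W m⁻², giving T_e = 186.0 K.
The surface balance (absorbed SW + ε·downward IR = σT_s⁴) with T_a⁴ = T_s⁴/2 reduces to T_s = T_e·[2/(2−ε)]^¼ = 202.4 K.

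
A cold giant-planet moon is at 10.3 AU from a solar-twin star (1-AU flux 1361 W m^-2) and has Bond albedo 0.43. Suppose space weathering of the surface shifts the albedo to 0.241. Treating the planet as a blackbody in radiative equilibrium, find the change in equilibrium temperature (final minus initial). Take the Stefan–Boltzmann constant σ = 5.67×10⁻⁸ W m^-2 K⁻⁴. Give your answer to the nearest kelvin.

6 kelvin

Flux at the orbit: S = 1361/(10.3)² = 12.83 W m^-2.
With α = 0.43, T₁ = 75.35 K.
After:  T₂ = [12.83·0.759/(4σ)]^(1/4) = 80.95 K.
Change: 80.95 − 75.35 = 5.592 K.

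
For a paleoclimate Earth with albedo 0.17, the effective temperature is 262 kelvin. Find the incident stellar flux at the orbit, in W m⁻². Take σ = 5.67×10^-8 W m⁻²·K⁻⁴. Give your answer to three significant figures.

From S(1−α)/4 = σT⁴: S = 4σT⁴/(1−α).
The emitted flux is σT⁴ = 267.2 W m⁻².
So S = 4×267.2/(1−0.17) = 1288 W m⁻².

1290 W m⁻²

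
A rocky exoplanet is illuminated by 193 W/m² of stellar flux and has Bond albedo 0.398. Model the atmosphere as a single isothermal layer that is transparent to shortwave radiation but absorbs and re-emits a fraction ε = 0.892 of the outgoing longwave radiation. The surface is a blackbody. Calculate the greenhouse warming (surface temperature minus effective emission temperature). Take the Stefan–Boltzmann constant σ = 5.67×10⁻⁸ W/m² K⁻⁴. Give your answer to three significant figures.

The planet radiates to space at T_e = [S(1−α)/(4σ)]^(1/4) = 150.4 K.
Surface balance with a leaky layer gives σT_s⁴ = σT_e⁴·2/(2−ε), so T_s = T_e·[2/(2−0.892)]^(1/4) = 174.4 K.
The atmosphere warms the surface by 23.94 K.

23.9 K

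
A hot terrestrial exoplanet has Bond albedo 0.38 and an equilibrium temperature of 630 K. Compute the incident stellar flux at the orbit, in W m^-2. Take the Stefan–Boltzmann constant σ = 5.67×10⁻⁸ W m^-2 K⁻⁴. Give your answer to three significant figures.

Invert the energy balance for S: S = 4σT⁴/(1−α).
σT⁴ = 5.67×10⁻⁸·(630)⁴ = 8932 W m^-2.
S = 4·8932/0.62 = 57630 W m^-2.

57600 W m^-2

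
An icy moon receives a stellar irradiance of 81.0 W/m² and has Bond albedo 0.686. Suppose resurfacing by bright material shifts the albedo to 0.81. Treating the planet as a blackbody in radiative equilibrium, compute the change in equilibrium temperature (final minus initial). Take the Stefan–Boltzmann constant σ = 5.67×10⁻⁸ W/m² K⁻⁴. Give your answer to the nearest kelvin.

Initial: T₁ = [S(1−0.686)/(4σ)]^(1/4) = 102.9 K.
With α = 0.81, T₂ = 90.76 K.
Change: 90.76 − 102.9 = -12.15 K.

-12 K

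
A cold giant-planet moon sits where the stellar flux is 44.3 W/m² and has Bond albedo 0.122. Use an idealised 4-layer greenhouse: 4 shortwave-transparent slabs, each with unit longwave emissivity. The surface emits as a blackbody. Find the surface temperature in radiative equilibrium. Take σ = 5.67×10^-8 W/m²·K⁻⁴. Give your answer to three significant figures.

171 K

OLR = S(1−α)/4 = 9.724 W/m²; the top layer radiates at T_e = 114.4 K.
For an N-layer opaque stack, T_s⁴ = (N+1)T_e⁴, hence T_s = (5)^(1/4)×114.4 K = 171.1 K.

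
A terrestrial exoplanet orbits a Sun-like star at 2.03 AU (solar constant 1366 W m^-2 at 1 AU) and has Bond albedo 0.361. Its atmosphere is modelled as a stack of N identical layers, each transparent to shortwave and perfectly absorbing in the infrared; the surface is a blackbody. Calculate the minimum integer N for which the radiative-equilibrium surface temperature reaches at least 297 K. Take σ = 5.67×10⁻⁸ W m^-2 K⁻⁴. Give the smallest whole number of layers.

8

By the inverse-square law, S = 1366/2.03² = 331.5 W m^-2.
Top-of-atmosphere balance: σT_e⁴ = S(1−α)/4 = 52.95 W m^-2 → T_e = 174.8 K.
Need (N+1)T_e⁴ ≥ T_s⁴, i.e. N+1 ≥ (297/174.8)⁴ = 8.331.
Rounding up, N = 8.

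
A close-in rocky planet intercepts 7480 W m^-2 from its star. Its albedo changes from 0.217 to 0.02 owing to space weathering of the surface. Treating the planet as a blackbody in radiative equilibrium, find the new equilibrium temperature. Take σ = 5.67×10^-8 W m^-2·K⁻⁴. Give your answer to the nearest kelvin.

424 K

With the new albedo, S(1−α₂)/4 = 1833 W m^-2, so T₂ = 424.0 K.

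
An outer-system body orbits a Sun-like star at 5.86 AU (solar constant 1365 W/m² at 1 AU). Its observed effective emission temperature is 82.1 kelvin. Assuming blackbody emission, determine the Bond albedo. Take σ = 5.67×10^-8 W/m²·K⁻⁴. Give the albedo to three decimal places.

0.741

By the inverse-square law, S = 1365/5.86² = 39.75 W/m².
Rearranging the radiative balance, α = 1 − 4σT⁴/S.
4σT⁴ = 4·5.67×10⁻⁸·(82.1)⁴ = 10.30 W/m².
Hence α = 1 − 10.30/39.75 = 0.7408.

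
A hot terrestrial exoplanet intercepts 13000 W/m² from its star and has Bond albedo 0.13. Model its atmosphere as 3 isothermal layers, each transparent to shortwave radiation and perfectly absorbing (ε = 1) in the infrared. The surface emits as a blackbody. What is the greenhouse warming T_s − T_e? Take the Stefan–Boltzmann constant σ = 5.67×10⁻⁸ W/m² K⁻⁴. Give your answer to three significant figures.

196 K

The effective emission temperature is T_e = [S(1−α)/(4σ)]^¼ = 472.6 K.
Surface: T_s = (4)^¼·T_e = 668.3 K.
So the greenhouse effect raises the surface by 668.3 − 472.6 = 195.7 K.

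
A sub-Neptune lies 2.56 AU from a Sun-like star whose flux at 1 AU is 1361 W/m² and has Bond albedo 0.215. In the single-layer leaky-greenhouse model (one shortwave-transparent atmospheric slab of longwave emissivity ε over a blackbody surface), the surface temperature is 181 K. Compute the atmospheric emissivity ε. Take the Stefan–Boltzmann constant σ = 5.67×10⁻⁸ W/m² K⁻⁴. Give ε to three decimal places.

0.661

Irradiance scales as 1/d², so S = 1361 W/m² × (1/2.56)² = 207.7 W/m².
Effective temperature: T_e = [S(1−α)/(4σ)]^(1/4) = 163.7 K.
Since (2−ε)/2 = (T_e/T_s)⁴ = 0.6697, ε = 0.6606.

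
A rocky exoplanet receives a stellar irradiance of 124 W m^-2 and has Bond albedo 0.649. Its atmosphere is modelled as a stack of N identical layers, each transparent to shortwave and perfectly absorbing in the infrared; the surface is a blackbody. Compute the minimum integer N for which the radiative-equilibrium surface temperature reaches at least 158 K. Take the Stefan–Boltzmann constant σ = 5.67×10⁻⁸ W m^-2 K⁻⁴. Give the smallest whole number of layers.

OLR = S(1−α)/4 = 10.88 W m^-2; the top layer radiates at T_e = 117.7 K.
Since T_s⁴ = (N+1)T_e⁴, we need N ≥ (T_s/T_e)⁴ − 1 = 2.247.
Rounding up, N = 3.

3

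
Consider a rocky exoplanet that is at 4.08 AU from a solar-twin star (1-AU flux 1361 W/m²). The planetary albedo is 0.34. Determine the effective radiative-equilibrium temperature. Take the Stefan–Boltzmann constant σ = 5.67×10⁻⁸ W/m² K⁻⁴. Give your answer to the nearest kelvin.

124 K

Irradiance scales as 1/d², so S = 1361 W/m² × (1/4.08)² = 81.76 W/m².
Absorbed flux (global mean): S(1−α)/4 = 81.76·0.66/4 = 13.49 W/m².
Set σT⁴ = 13.49 → T = (13.49/σ)^(1/4) = 124.2 K.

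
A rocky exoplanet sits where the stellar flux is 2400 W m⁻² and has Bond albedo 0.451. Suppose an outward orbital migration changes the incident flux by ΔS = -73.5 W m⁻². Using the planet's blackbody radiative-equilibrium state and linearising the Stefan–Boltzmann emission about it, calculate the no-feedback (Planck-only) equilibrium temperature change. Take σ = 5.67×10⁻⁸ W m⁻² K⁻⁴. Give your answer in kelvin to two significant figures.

-2.1 K

The baseline emission temperature is T_e = 276.1 K.
Only a fraction (1−α) is absorbed and it's spread over 4πR², so ΔF = (1−α)ΔS/4 = -10.09 W m⁻².
The Planck feedback parameter is 4σT_e³ = 4.773 W m⁻²/K.
ΔT₀ = ΔF/λ_P = -10.09/4.773 = -2.11 K.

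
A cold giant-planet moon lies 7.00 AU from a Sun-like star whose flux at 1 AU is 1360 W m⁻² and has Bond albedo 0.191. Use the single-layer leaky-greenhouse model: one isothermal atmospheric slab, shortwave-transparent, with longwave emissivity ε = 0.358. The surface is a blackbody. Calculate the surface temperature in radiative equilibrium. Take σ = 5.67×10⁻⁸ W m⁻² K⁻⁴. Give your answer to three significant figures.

Irradiance scales as 1/d², so S = 1360 W m⁻² × (1/7.00)² = 27.76 W m⁻².
At the top of the atmosphere, σT_e⁴ = S(1−α)/4 = 5.613 W m⁻², giving T_e = 99.75 K.
For a single slab of emissivity ε, T_s⁴ = 2T_e⁴/(2−ε); thus T_s = 99.75·(1.218)^(1/4) = 104.8 K.

105 K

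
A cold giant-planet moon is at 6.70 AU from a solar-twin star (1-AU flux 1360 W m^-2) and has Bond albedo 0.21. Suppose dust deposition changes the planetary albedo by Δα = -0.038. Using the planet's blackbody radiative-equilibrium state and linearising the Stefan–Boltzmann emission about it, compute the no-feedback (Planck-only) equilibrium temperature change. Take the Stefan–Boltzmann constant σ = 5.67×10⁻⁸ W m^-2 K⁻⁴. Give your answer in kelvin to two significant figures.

1.2 kelvin

Irradiance scales as 1/d², so S = 1360 W m^-2 × (1/6.70)² = 30.30 W m^-2.
Unperturbed T_e = [30.30·(1−0.21)/(4σ)]^¼ = 101.4 K.
TOA radiative forcing: ΔF = −S·Δα/4 = −30.30·(-0.038)/4 = 0.2878 W m^-2.
Linearising σT⁴ gives d(σT⁴)/dT = 4σT_e³ = 0.2361 W m^-2 per K.
Hence the no-feedback warming is ΔF/(4σT_e³) = 1.22 K.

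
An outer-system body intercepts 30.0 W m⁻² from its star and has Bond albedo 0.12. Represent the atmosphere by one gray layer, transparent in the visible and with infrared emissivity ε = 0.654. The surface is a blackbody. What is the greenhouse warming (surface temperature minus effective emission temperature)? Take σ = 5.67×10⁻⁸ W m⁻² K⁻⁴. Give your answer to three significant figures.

The planet radiates to space at T_e = [S(1−α)/(4σ)]^(1/4) = 103.9 K.
Surface balance with a leaky layer gives σT_s⁴ = σT_e⁴·2/(2−ε), so T_s = T_e·[2/(2−0.654)]^(1/4) = 114.7 K.
The atmosphere warms the surface by 10.81 K.

10.8 kelvin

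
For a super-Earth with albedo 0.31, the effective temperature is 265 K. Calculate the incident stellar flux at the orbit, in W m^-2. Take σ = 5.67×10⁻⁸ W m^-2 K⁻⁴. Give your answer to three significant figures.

From S(1−α)/4 = σT⁴: S = 4σT⁴/(1−α).
σT⁴ = 5.67×10⁻⁸·(265)⁴ = 279.6 W m^-2.
So S = 4×279.6/(1−0.31) = 1621 W m^-2.

1620 W m^-2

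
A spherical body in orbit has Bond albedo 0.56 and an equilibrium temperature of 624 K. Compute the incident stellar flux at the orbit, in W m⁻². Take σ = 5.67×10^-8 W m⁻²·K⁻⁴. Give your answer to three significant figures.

78100 W m⁻²

Invert the energy balance for S: S = 4σT⁴/(1−α).
σT⁴ = 5.67×10⁻⁸·(624)⁴ = 8596 W m⁻².
So S = 4×8596/(1−0.56) = 78150 W m⁻².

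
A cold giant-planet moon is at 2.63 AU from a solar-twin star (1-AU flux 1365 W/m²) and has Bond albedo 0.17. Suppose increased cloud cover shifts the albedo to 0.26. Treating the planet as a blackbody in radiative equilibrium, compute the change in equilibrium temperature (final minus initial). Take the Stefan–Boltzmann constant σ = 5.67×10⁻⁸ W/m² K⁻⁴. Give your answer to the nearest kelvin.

Flux at the orbit: S = 1365/(2.63)² = 197.3 W/m².
Before: T₁ = [197.3·0.83/(4σ)]^(1/4) = 163.9 K.
With α = 0.26, T₂ = 159.3 K.
Change: 159.3 − 163.9 = -4.637 K.

-5 K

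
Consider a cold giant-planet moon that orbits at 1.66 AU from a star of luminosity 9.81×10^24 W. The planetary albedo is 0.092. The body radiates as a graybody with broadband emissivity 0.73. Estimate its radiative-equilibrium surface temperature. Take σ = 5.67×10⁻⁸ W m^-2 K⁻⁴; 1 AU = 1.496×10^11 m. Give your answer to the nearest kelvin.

91 K

Orbital distance: d = 1.66 AU = 2.483×10^11 m.
Spreading L over a sphere of radius d: S = 9.81×10^24/(4π·2.48×10^11²) = 12.66 W m^-2.
The planet absorbs (1−α)S over its disc πR² and re-emits over 4πR², so the mean absorbed flux is (1−0.092)·12.66/4 = 2.873 W m^-2.
Radiative balance εσT⁴ = 2.873 gives T = [2.873/(0.73·σ)]^(1/4) = 91.28 K.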